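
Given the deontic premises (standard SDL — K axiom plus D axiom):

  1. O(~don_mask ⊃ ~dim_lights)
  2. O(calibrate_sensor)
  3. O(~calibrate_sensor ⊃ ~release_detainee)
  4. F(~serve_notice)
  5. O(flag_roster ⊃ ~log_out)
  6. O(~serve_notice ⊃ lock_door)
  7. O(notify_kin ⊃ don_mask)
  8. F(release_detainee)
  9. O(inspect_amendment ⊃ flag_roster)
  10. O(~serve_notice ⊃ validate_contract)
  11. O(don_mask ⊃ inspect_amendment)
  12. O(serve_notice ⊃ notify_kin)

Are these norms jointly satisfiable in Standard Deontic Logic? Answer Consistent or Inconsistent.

Consistent

Premise 3 is O(~calibrate_sensor ⊃ ~release_detainee); even if O(~release_detainee) held, inferring O(~calibrate_sensor) would be affirming the consequent — invalid.
So O(~calibrate_sensor) is not derivable, and the apparent clash with O(calibrate_sensor) does not arise.
A world satisfying every obligation exists (e.g. calibrate_sensor=true, dim_lights=false, don_mask=true, flag_roster=true, inspect_amendment=true, lock_door=false, log_out=false, notify_kin=true, release_detainee=false, serve_notice=true, validate_contract=false); no atom is both obligatory and forbidden, so the set is consistent.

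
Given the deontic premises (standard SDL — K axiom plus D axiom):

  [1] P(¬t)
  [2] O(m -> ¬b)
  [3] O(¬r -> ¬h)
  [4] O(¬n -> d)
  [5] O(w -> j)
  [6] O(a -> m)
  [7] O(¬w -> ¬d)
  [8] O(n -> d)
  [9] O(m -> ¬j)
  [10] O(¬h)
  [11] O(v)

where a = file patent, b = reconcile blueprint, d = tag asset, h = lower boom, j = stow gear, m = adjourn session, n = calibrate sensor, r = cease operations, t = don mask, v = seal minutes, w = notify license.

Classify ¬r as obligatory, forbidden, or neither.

Premise 3 is O(¬r -> ¬h); even if O(¬h) held, inferring O(¬r) would be affirming the consequent — invalid.
No premise or chain of K-axiom applications forces O(¬r), and none forces O(r). So ¬r is neither obligatory nor forbidden under these norms.

Neither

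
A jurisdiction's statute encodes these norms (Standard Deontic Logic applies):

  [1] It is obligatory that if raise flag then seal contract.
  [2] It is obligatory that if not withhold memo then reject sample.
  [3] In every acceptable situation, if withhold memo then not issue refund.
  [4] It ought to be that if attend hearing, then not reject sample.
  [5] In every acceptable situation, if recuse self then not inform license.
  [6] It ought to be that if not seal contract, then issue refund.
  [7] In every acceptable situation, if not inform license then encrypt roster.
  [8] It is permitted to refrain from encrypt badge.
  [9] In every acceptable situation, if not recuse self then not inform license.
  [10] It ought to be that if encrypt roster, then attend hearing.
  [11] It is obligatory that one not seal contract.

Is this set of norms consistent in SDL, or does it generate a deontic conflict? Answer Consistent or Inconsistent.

Inconsistent

Premises 9 and 5 cover both cases: O(¬recuse_self → ¬inform_license) and O(recuse_self → ¬inform_license). Since ¬recuse_self ∨ recuse_self is a tautology, O(¬inform_license) follows.
From O(¬inform_license) and premise 7, O(¬inform_license → encrypt_roster), we obtain O(encrypt_roster).
With premise 10, O(encrypt_roster → attend_hearing), the K-axiom yields O(attend_hearing).
From O(attend_hearing) and premise 4, O(attend_hearing → ¬reject_sample), we obtain O(¬reject_sample).
Premise 2 is O(¬withhold_memo → reject_sample); contrapositively O(¬reject_sample → withhold_memo). Since O(¬reject_sample) holds, K gives O(withhold_memo).
With premise 3, O(withhold_memo → ¬issue_refund), the K-axiom yields O(¬issue_refund).
Premise 6, O(¬seal_contract → issue_refund), contraposes to O(¬issue_refund → seal_contract); with O(¬issue_refund) we get O(seal_contract).
Yet premise 11 states O(¬seal_contract).
We now have both O(seal_contract) and O(¬seal_contract) — seal_contract is simultaneously obligatory and forbidden, violating the D-axiom.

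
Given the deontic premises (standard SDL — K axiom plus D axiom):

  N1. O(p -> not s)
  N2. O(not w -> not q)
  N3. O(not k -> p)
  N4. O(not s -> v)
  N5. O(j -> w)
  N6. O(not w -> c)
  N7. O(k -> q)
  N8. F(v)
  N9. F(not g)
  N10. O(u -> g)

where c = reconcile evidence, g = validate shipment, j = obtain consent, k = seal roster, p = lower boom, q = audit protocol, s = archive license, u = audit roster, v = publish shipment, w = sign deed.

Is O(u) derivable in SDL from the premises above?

Premise 10 is O(u -> g); even if O(g) held, inferring O(u) would be affirming the consequent — invalid.
No other premise forces O(u). An ideal world satisfying every premise can still have u false, so O(u) is not derivable.

No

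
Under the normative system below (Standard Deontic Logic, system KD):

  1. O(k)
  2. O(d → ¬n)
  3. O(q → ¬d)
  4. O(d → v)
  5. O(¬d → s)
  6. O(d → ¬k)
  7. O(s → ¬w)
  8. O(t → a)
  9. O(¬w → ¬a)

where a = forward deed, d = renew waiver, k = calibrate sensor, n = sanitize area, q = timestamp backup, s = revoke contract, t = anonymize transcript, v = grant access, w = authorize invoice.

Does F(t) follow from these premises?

From premise 1 we have O(k).
The contrapositive of premise 6 (O(d → ¬k)) is O(k → ¬d), and O(k) is already established, so O(¬d).
From O(¬d) and premise 5, O(¬d → s), we obtain O(s).
With premise 7, O(s → ¬w), the K-axiom yields O(¬w).
Premise 9 is O(¬w → ¬a); since O(¬w), deontic closure gives O(¬a).
Premise 8, O(t → a), contraposes to O(¬a → ¬t); with O(¬a) we get O(¬t).
Premises 2, 3, 4 do not contribute to this derivation.
So O(¬t) holds, i.e. F(t). The claim follows.

Yes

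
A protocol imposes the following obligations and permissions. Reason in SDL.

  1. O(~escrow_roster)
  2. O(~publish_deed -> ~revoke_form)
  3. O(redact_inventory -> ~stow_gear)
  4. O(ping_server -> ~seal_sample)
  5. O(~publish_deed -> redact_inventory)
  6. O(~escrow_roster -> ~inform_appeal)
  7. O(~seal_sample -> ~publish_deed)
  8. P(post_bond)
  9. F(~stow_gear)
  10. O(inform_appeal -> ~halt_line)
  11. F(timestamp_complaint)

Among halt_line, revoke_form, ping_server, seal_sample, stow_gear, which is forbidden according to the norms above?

ping_server

F(~stow_gear) at premise 9 means O(stow_gear).
Premise 3, O(redact_inventory -> ~stow_gear), contraposes to O(stow_gear -> ~redact_inventory); with O(stow_gear) we get O(~redact_inventory).
Premise 5, O(~publish_deed -> redact_inventory), contraposes to O(~redact_inventory -> publish_deed); with O(~redact_inventory) we get O(publish_deed).
Premise 7, O(~seal_sample -> ~publish_deed), contraposes to O(publish_deed -> seal_sample); with O(publish_deed) we get O(seal_sample).
Premise 4 is O(ping_server -> ~seal_sample); contrapositively O(seal_sample -> ~ping_server). Since O(seal_sample) holds, K gives O(~ping_server).
So O(~ping_server) holds, i.e. ping_server is forbidden. None of the other listed options is forbidden under the premises.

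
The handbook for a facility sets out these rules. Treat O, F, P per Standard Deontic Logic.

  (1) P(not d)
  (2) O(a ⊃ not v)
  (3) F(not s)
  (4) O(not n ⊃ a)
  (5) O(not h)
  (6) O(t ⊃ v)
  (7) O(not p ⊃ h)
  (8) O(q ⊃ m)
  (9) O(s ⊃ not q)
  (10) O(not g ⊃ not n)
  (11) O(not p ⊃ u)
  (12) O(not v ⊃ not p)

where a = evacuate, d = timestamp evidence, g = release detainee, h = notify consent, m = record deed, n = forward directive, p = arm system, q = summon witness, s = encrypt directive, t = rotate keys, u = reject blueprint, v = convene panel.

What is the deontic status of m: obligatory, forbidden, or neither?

Premise 8 is O(q ⊃ m), but O(q) is not derivable from the premises, so it does not yield O(m).
No premise or chain of K-axiom applications forces O(m), and none forces O(not m). So m is neither obligatory nor forbidden under these norms.

Neither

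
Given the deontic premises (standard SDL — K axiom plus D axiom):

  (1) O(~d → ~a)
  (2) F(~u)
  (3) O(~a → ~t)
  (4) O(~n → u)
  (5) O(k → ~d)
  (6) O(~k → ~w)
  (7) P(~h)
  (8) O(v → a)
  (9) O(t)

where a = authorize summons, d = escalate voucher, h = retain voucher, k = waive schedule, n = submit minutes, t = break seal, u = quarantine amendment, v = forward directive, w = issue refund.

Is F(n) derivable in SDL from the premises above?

No

Premise 4 is O(~n → u); even if O(u) held, inferring O(~n) would be affirming the consequent — invalid.
No other premise forces O(~n). An ideal world satisfying every premise can still have n true, so F(n) is not derivable.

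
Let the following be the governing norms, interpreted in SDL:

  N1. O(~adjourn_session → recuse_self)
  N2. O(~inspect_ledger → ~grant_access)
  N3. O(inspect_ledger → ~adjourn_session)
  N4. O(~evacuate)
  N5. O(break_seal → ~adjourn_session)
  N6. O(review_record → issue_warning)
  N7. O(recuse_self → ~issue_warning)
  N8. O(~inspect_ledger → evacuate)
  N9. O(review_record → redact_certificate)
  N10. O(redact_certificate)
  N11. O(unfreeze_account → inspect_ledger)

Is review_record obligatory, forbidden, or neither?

Premise 4 states O(~evacuate) outright.
Premise 8, O(~inspect_ledger → evacuate), contraposes to O(~evacuate → inspect_ledger); with O(~evacuate) we get O(inspect_ledger).
Premise 3 is O(inspect_ledger → ~adjourn_session); since O(inspect_ledger), deontic closure gives O(~adjourn_session).
With premise 1, O(~adjourn_session → recuse_self), the K-axiom yields O(recuse_self).
From O(recuse_self) and premise 7, O(recuse_self → ~issue_warning), we obtain O(~issue_warning).
Premise 6 is O(review_record → issue_warning); contrapositively O(~issue_warning → ~review_record). Since O(~issue_warning) holds, K gives O(~review_record).
Premises 2, 5, 9, 10, 11 do not contribute to this derivation.
Thus O(~review_record), which is F(review_record): review_record is forbidden.

Forbidden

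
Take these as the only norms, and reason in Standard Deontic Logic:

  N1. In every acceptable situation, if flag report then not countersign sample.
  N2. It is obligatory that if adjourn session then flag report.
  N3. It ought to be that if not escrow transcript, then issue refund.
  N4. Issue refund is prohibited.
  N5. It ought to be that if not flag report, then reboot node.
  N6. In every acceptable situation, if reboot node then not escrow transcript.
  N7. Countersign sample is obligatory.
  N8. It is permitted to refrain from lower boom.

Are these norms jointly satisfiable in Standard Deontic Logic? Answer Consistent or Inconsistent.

Inconsistent

F(issue_refund) at premise 4 means O(¬issue_refund).
The contrapositive of premise 3 (O(¬escrow_transcript → issue_refund)) is O(¬issue_refund → escrow_transcript), and O(¬issue_refund) is already established, so O(escrow_transcript).
Premise 6, O(reboot_node → ¬escrow_transcript), contraposes to O(escrow_transcript → ¬reboot_node); with O(escrow_transcript) we get O(¬reboot_node).
Premise 5, O(¬flag_report → reboot_node), contraposes to O(¬reboot_node → flag_report); with O(¬reboot_node) we get O(flag_report).
Applying K to premise 1 (O(flag_report → ¬countersign_sample)) and O(flag_report) yields O(¬countersign_sample).
But premise 7 directly asserts O(countersign_sample).
We now have both O(¬countersign_sample) and O(countersign_sample) — countersign_sample is simultaneously obligatory and forbidden, violating the D-axiom.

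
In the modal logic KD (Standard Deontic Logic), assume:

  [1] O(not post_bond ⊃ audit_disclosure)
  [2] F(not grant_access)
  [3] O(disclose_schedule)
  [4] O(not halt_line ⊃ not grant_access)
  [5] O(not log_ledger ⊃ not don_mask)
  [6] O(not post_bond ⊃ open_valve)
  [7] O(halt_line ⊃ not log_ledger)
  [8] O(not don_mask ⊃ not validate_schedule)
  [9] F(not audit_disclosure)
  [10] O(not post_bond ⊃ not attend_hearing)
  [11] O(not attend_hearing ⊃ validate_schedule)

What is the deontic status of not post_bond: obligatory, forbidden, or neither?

Forbidden

Premise 2, F(not grant_access), is equivalent to O(grant_access).
Premise 4, O(not halt_line ⊃ not grant_access), contraposes to O(grant_access ⊃ halt_line); with O(grant_access) we get O(halt_line).
From O(halt_line) and premise 7, O(halt_line ⊃ not log_ledger), we obtain O(not log_ledger).
From O(not log_ledger) and premise 5, O(not log_ledger ⊃ not don_mask), we obtain O(not don_mask).
Applying K to premise 8 (O(not don_mask ⊃ not validate_schedule)) and O(not don_mask) yields O(not validate_schedule).
The contrapositive of premise 11 (O(not attend_hearing ⊃ validate_schedule)) is O(not validate_schedule ⊃ attend_hearing), and O(not validate_schedule) is already established, so O(attend_hearing).
Premise 10, O(not post_bond ⊃ not attend_hearing), contraposes to O(attend_hearing ⊃ post_bond); with O(attend_hearing) we get O(post_bond).
Premises 1, 3, 6, 9 do not contribute to this derivation.
Thus O(post_bond), which is F(not post_bond): not post_bond is forbidden.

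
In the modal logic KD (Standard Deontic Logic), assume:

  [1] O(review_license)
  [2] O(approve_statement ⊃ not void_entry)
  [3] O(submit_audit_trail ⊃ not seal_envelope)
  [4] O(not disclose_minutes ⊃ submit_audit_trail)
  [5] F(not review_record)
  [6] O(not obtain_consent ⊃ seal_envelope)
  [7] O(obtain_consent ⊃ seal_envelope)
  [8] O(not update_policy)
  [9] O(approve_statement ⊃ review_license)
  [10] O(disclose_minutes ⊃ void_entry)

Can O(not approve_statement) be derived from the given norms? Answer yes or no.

By case analysis on not obtain_consent: premise 6 gives O(not obtain_consent ⊃ seal_envelope) and premise 7 gives O(obtain_consent ⊃ seal_envelope), so O(seal_envelope) either way.
The contrapositive of premise 3 (O(submit_audit_trail ⊃ not seal_envelope)) is O(seal_envelope ⊃ not submit_audit_trail), and O(seal_envelope) is already established, so O(not submit_audit_trail).
Premise 4, O(not disclose_minutes ⊃ submit_audit_trail), contraposes to O(not submit_audit_trail ⊃ disclose_minutes); with O(not submit_audit_trail) we get O(disclose_minutes).
Premise 10 is O(disclose_minutes ⊃ void_entry); since O(disclose_minutes), deontic closure gives O(void_entry).
Premise 2 is O(approve_statement ⊃ not void_entry); contrapositively O(void_entry ⊃ not approve_statement). Since O(void_entry) holds, K gives O(not approve_statement).
Premises 1, 5, 8, 9 do not contribute to this derivation.
So O(not approve_statement) follows.

Yes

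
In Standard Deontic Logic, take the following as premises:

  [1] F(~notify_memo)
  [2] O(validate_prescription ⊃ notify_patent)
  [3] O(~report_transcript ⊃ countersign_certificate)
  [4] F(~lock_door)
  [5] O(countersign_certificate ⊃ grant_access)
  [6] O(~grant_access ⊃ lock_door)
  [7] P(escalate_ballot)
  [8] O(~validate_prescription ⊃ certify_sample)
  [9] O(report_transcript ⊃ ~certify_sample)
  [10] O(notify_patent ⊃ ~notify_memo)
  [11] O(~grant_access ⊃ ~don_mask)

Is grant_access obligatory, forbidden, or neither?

F(~notify_memo) at premise 1 means O(notify_memo).
Premise 10, O(notify_patent ⊃ ~notify_memo), contraposes to O(notify_memo ⊃ ~notify_patent); with O(notify_memo) we get O(~notify_patent).
Premise 2 is O(validate_prescription ⊃ notify_patent); contrapositively O(~notify_patent ⊃ ~validate_prescription). Since O(~notify_patent) holds, K gives O(~validate_prescription).
Applying K to premise 8 (O(~validate_prescription ⊃ certify_sample)) and O(~validate_prescription) yields O(certify_sample).
The contrapositive of premise 9 (O(report_transcript ⊃ ~certify_sample)) is O(certify_sample ⊃ ~report_transcript), and O(certify_sample) is already established, so O(~report_transcript).
From O(~report_transcript) and premise 3, O(~report_transcript ⊃ countersign_certificate), we obtain O(countersign_certificate).
From O(countersign_certificate) and premise 5, O(countersign_certificate ⊃ grant_access), we obtain O(grant_access).
Premises 4, 6, 7, 11 do not contribute to this derivation.
Hence grant_access is obligatory.

Obligatory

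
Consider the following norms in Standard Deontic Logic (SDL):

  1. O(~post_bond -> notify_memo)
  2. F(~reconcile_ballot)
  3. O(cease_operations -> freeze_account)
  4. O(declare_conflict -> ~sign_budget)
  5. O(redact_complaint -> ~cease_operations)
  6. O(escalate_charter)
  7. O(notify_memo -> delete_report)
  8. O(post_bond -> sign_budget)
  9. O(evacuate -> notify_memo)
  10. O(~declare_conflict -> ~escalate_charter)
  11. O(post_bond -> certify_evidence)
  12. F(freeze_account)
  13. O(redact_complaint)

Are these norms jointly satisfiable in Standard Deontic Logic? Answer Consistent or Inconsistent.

Consistent

Premise 3 is O(cease_operations -> freeze_account), but O(cease_operations) is not derivable from the premises, so it does not yield O(freeze_account).
So O(freeze_account) is not derivable, and the apparent clash with O(~freeze_account) does not arise.
A world satisfying every obligation exists (e.g. cease_operations=false, certify_evidence=false, declare_conflict=true, delete_report=true, escalate_charter=true, evacuate=false, freeze_account=false, notify_memo=true, post_bond=false, reconcile_ballot=true, redact_complaint=true, sign_budget=false); no atom is both obligatory and forbidden, so the set is consistent.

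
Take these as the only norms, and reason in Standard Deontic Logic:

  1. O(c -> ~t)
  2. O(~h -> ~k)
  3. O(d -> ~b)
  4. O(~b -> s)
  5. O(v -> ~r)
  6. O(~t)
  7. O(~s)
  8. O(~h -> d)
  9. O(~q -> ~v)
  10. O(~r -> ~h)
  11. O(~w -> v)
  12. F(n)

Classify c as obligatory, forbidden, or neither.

Neither

Premise 1 is O(c -> ~t); even if O(~t) held, inferring O(c) would be affirming the consequent — invalid.
No premise or chain of K-axiom applications forces O(c), and none forces O(~c). So c is neither obligatory nor forbidden under these norms.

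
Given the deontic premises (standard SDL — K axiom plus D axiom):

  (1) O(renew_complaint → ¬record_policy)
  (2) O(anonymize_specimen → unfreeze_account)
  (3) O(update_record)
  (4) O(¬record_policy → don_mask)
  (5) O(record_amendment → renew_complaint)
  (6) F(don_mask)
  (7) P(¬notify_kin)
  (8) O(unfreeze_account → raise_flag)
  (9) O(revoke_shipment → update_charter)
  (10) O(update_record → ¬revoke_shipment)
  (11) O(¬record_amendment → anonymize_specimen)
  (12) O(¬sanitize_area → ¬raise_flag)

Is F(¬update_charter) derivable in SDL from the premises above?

No

Premise 9 is O(revoke_shipment → update_charter), but O(revoke_shipment) is not derivable from the premises, so it does not yield O(update_charter).
No other premise forces O(update_charter). An ideal world satisfying every premise can still have ¬update_charter true, so F(¬update_charter) is not derivable.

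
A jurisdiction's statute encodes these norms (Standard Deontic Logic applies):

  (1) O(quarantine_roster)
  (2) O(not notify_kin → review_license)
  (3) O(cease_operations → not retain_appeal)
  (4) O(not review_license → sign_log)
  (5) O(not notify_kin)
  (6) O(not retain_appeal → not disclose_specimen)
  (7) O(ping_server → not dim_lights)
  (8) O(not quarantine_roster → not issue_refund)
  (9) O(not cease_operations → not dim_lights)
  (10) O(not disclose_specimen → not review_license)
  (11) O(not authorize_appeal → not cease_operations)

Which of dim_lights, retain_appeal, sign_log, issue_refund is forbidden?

dim_lights

Premise 5 gives O(not notify_kin).
With premise 2, O(not notify_kin → review_license), the K-axiom yields O(review_license).
Premise 10 is O(not disclose_specimen → not review_license); contrapositively O(review_license → disclose_specimen). Since O(review_license) holds, K gives O(disclose_specimen).
Premise 6 is O(not retain_appeal → not disclose_specimen); contrapositively O(disclose_specimen → retain_appeal). Since O(disclose_specimen) holds, K gives O(retain_appeal).
The contrapositive of premise 3 (O(cease_operations → not retain_appeal)) is O(retain_appeal → not cease_operations), and O(retain_appeal) is already established, so O(not cease_operations).
With premise 9, O(not cease_operations → not dim_lights), the K-axiom yields O(not dim_lights).
So O(not dim_lights) holds, i.e. dim_lights is forbidden. None of the other listed options is forbidden under the premises.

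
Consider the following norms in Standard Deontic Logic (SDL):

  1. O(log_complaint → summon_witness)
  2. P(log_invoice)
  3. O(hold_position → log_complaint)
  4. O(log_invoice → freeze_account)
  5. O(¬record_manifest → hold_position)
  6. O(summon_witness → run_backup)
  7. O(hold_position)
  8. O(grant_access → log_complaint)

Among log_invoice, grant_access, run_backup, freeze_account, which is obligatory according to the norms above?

Premise 7 states O(hold_position) outright.
Applying K to premise 3 (O(hold_position → log_complaint)) and O(hold_position) yields O(log_complaint).
Premise 1 is O(log_complaint → summon_witness); since O(log_complaint), deontic closure gives O(summon_witness).
Premise 6 is O(summon_witness → run_backup); since O(summon_witness), deontic closure gives O(run_backup).
So O(run_backup) holds — run_backup is obligatory. None of the other listed options is made obligatory by any chain of premises.

run_backup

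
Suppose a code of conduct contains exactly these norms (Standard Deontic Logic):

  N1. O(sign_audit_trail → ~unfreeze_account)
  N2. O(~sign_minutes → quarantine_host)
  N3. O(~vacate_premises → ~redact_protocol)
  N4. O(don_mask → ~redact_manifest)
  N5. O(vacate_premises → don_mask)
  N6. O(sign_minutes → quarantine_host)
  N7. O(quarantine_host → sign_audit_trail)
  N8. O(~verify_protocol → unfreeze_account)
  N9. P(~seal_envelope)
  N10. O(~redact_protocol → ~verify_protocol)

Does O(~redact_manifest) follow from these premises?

Yes

By case analysis on ~sign_minutes: premise 2 gives O(~sign_minutes → quarantine_host) and premise 6 gives O(sign_minutes → quarantine_host), so O(quarantine_host) either way.
Premise 7 is O(quarantine_host → sign_audit_trail); since O(quarantine_host), deontic closure gives O(sign_audit_trail).
Applying K to premise 1 (O(sign_audit_trail → ~unfreeze_account)) and O(sign_audit_trail) yields O(~unfreeze_account).
Premise 8, O(~verify_protocol → unfreeze_account), contraposes to O(~unfreeze_account → verify_protocol); with O(~unfreeze_account) we get O(verify_protocol).
The contrapositive of premise 10 (O(~redact_protocol → ~verify_protocol)) is O(verify_protocol → redact_protocol), and O(verify_protocol) is already established, so O(redact_protocol).
Premise 3 is O(~vacate_premises → ~redact_protocol); contrapositively O(redact_protocol → vacate_premises). Since O(redact_protocol) holds, K gives O(vacate_premises).
From O(vacate_premises) and premise 5, O(vacate_premises → don_mask), we obtain O(don_mask).
With premise 4, O(don_mask → ~redact_manifest), the K-axiom yields O(~redact_manifest).
Premise 9 does not contribute to this derivation.
So O(~redact_manifest) follows.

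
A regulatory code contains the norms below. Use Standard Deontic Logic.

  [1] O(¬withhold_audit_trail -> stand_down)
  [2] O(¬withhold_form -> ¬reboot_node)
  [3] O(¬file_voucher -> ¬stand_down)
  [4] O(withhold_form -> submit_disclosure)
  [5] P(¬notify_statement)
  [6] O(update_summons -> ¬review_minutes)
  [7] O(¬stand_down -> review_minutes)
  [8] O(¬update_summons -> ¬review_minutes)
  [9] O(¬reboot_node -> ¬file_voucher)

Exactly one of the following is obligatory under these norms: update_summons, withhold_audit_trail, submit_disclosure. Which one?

By case analysis on ¬update_summons: premise 8 gives O(¬update_summons -> ¬review_minutes) and premise 6 gives O(update_summons -> ¬review_minutes), so O(¬review_minutes) either way.
The contrapositive of premise 7 (O(¬stand_down -> review_minutes)) is O(¬review_minutes -> stand_down), and O(¬review_minutes) is already established, so O(stand_down).
The contrapositive of premise 3 (O(¬file_voucher -> ¬stand_down)) is O(stand_down -> file_voucher), and O(stand_down) is already established, so O(file_voucher).
Premise 9, O(¬reboot_node -> ¬file_voucher), contraposes to O(file_voucher -> reboot_node); with O(file_voucher) we get O(reboot_node).
The contrapositive of premise 2 (O(¬withhold_form -> ¬reboot_node)) is O(reboot_node -> withhold_form), and O(reboot_node) is already established, so O(withhold_form).
Premise 4 is O(withhold_form -> submit_disclosure); since O(withhold_form), deontic closure gives O(submit_disclosure).
So O(submit_disclosure) holds — submit_disclosure is obligatory. None of the other listed options is made obligatory by any chain of premises.

submit_disclosure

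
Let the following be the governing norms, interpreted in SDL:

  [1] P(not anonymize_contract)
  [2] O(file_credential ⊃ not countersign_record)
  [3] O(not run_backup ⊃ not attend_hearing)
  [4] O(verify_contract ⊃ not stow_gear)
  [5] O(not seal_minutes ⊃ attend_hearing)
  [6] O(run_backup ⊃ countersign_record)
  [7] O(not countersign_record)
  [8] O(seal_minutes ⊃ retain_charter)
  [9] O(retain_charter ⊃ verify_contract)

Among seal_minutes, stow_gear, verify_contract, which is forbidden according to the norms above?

Premise 7 states O(not countersign_record) outright.
Premise 6 is O(run_backup ⊃ countersign_record); contrapositively O(not countersign_record ⊃ not run_backup). Since O(not countersign_record) holds, K gives O(not run_backup).
With premise 3, O(not run_backup ⊃ not attend_hearing), the K-axiom yields O(not attend_hearing).
Premise 5 is O(not seal_minutes ⊃ attend_hearing); contrapositively O(not attend_hearing ⊃ seal_minutes). Since O(not attend_hearing) holds, K gives O(seal_minutes).
Premise 8 is O(seal_minutes ⊃ retain_charter); since O(seal_minutes), deontic closure gives O(retain_charter).
From O(retain_charter) and premise 9, O(retain_charter ⊃ verify_contract), we obtain O(verify_contract).
From O(verify_contract) and premise 4, O(verify_contract ⊃ not stow_gear), we obtain O(not stow_gear).
So O(not stow_gear) holds, i.e. stow_gear is forbidden. None of the other listed options is forbidden under the premises.

stow_gear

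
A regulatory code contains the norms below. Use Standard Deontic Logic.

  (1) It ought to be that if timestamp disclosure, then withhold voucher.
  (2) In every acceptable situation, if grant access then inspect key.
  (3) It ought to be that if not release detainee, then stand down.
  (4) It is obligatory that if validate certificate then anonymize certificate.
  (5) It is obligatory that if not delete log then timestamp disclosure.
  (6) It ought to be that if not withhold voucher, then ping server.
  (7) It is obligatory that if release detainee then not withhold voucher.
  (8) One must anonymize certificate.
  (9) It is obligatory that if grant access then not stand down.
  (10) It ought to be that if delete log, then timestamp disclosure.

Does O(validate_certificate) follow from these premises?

Premise 4 is O(validate_certificate → anonymize_certificate); even if O(anonymize_certificate) held, inferring O(validate_certificate) would be affirming the consequent — invalid.
No other premise forces O(validate_certificate). An ideal world satisfying every premise can still have validate_certificate false, so O(validate_certificate) is not derivable.

No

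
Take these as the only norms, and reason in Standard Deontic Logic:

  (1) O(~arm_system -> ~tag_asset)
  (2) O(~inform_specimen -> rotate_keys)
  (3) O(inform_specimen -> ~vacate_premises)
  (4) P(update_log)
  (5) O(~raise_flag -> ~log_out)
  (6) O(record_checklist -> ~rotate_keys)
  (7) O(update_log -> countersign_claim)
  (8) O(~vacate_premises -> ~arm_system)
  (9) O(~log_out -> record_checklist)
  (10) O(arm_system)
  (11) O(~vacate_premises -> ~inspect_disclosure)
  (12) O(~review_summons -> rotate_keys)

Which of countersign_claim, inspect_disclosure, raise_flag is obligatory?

raise_flag

Premise 10 gives O(arm_system).
The contrapositive of premise 8 (O(~vacate_premises -> ~arm_system)) is O(arm_system -> vacate_premises), and O(arm_system) is already established, so O(vacate_premises).
The contrapositive of premise 3 (O(inform_specimen -> ~vacate_premises)) is O(vacate_premises -> ~inform_specimen), and O(vacate_premises) is already established, so O(~inform_specimen).
From O(~inform_specimen) and premise 2, O(~inform_specimen -> rotate_keys), we obtain O(rotate_keys).
The contrapositive of premise 6 (O(record_checklist -> ~rotate_keys)) is O(rotate_keys -> ~record_checklist), and O(rotate_keys) is already established, so O(~record_checklist).
Premise 9, O(~log_out -> record_checklist), contraposes to O(~record_checklist -> log_out); with O(~record_checklist) we get O(log_out).
Premise 5, O(~raise_flag -> ~log_out), contraposes to O(log_out -> raise_flag); with O(log_out) we get O(raise_flag).
So O(raise_flag) holds — raise_flag is obligatory. None of the other listed options is made obligatory by any chain of premises.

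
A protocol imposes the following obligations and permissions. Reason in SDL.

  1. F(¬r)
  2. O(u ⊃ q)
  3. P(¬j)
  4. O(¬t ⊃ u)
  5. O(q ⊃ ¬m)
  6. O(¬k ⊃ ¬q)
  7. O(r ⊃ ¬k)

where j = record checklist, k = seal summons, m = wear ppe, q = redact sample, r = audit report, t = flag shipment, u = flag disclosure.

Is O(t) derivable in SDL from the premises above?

Yes

Premise 1, F(¬r), is equivalent to O(r).
With premise 7, O(r ⊃ ¬k), the K-axiom yields O(¬k).
Premise 6 is O(¬k ⊃ ¬q); since O(¬k), deontic closure gives O(¬q).
Premise 2 is O(u ⊃ q); contrapositively O(¬q ⊃ ¬u). Since O(¬q) holds, K gives O(¬u).
The contrapositive of premise 4 (O(¬t ⊃ u)) is O(¬u ⊃ t), and O(¬u) is already established, so O(t).
Premises 3, 5 do not contribute to this derivation.
So O(t) follows.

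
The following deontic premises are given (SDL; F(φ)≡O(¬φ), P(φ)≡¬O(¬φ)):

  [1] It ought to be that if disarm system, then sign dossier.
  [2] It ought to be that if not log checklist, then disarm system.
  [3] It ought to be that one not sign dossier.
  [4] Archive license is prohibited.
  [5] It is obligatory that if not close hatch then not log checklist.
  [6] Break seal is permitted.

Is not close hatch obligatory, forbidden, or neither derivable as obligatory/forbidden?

Forbidden

Premise 3 gives O(¬sign_dossier).
Premise 1, O(disarm_system → sign_dossier), contraposes to O(¬sign_dossier → ¬disarm_system); with O(¬sign_dossier) we get O(¬disarm_system).
Premise 2 is O(¬log_checklist → disarm_system); contrapositively O(¬disarm_system → log_checklist). Since O(¬disarm_system) holds, K gives O(log_checklist).
Premise 5 is O(¬close_hatch → ¬log_checklist); contrapositively O(log_checklist → close_hatch). Since O(log_checklist) holds, K gives O(close_hatch).
Premises 4, 6 do not contribute to this derivation.
Thus O(close_hatch), which is F(¬close_hatch): ¬close_hatch is forbidden.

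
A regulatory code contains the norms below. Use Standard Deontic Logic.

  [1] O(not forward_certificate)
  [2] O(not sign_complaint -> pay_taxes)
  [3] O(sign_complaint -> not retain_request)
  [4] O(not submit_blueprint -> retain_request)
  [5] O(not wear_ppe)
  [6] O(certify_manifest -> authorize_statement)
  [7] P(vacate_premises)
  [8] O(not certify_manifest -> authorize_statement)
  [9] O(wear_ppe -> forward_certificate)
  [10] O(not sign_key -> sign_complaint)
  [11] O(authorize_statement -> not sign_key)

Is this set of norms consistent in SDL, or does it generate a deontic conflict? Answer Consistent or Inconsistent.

Consistent

Premise 9 is O(wear_ppe -> forward_certificate), but O(wear_ppe) is not derivable from the premises, so it does not yield O(forward_certificate).
So O(forward_certificate) is not derivable, and the apparent clash with O(not forward_certificate) does not arise.
A world satisfying every obligation exists (e.g. authorize_statement=true, certify_manifest=false, forward_certificate=false, pay_taxes=false, retain_request=false, sign_complaint=true, sign_key=false, submit_blueprint=true, vacate_premises=false, wear_ppe=false); no atom is both obligatory and forbidden, so the set is consistent.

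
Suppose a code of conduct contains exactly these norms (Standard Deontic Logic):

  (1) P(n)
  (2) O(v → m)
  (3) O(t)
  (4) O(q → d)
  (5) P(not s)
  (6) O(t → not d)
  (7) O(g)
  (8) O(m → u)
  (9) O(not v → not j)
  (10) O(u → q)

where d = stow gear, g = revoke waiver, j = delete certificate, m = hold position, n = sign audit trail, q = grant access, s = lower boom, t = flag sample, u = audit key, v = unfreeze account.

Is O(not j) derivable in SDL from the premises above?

Yes

Premise 3 gives O(t).
Applying K to premise 6 (O(t → not d)) and O(t) yields O(not d).
The contrapositive of premise 4 (O(q → d)) is O(not d → not q), and O(not d) is already established, so O(not q).
Premise 10, O(u → q), contraposes to O(not q → not u); with O(not q) we get O(not u).
Premise 8, O(m → u), contraposes to O(not u → not m); with O(not u) we get O(not m).
Premise 2 is O(v → m); contrapositively O(not m → not v). Since O(not m) holds, K gives O(not v).
Applying K to premise 9 (O(not v → not j)) and O(not v) yields O(not j).
Premises 1, 5, 7 do not contribute to this derivation.
So O(not j) follows.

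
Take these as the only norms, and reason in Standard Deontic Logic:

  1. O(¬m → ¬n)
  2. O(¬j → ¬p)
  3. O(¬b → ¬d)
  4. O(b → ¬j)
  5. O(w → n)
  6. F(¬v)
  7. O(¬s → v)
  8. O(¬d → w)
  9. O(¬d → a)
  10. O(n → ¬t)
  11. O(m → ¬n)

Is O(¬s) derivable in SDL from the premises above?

Premise 7 is O(¬s → v); even if O(v) held, inferring O(¬s) would be affirming the consequent — invalid.
No other premise forces O(¬s). An ideal world satisfying every premise can still have ¬s false, so O(¬s) is not derivable.

No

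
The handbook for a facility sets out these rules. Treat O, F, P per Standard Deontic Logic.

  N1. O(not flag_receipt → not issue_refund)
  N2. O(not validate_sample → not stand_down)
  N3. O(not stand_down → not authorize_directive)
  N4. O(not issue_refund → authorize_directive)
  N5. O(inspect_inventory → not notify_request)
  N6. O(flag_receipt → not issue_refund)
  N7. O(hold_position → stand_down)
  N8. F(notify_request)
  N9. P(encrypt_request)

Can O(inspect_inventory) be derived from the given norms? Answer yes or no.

Premise 5 is O(inspect_inventory → not notify_request); even if O(not notify_request) held, inferring O(inspect_inventory) would be affirming the consequent — invalid.
No other premise forces O(inspect_inventory). An ideal world satisfying every premise can still have inspect_inventory false, so O(inspect_inventory) is not derivable.

No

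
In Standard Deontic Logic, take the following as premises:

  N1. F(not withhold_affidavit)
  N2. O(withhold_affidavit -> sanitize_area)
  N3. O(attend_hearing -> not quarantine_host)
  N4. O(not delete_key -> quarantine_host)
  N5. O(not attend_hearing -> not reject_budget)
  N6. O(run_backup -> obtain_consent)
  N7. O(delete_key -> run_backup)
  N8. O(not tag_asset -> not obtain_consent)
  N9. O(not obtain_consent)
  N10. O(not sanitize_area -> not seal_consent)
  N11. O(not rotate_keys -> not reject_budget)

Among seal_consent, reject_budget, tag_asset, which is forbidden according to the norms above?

reject_budget

From premise 9 we have O(not obtain_consent).
Premise 6, O(run_backup -> obtain_consent), contraposes to O(not obtain_consent -> not run_backup); with O(not obtain_consent) we get O(not run_backup).
Premise 7 is O(delete_key -> run_backup); contrapositively O(not run_backup -> not delete_key). Since O(not run_backup) holds, K gives O(not delete_key).
Premise 4 is O(not delete_key -> quarantine_host); since O(not delete_key), deontic closure gives O(quarantine_host).
Premise 3 is O(attend_hearing -> not quarantine_host); contrapositively O(quarantine_host -> not attend_hearing). Since O(quarantine_host) holds, K gives O(not attend_hearing).
From O(not attend_hearing) and premise 5, O(not attend_hearing -> not reject_budget), we obtain O(not reject_budget).
So O(not reject_budget) holds, i.e. reject_budget is forbidden. None of the other listed options is forbidden under the premises.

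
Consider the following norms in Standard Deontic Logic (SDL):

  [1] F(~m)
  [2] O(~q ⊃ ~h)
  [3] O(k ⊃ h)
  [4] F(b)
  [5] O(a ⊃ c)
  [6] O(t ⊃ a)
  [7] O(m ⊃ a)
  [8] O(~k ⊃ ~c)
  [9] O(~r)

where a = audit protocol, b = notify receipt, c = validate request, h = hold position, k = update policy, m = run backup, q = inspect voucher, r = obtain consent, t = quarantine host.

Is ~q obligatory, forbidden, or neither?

Premise 1 is F(~m), i.e. O(m).
Applying K to premise 7 (O(m ⊃ a)) and O(m) yields O(a).
Premise 5 is O(a ⊃ c); since O(a), deontic closure gives O(c).
Premise 8, O(~k ⊃ ~c), contraposes to O(c ⊃ k); with O(c) we get O(k).
Premise 3 is O(k ⊃ h); since O(k), deontic closure gives O(h).
Premise 2, O(~q ⊃ ~h), contraposes to O(h ⊃ q); with O(h) we get O(q).
Premises 4, 6, 9 do not contribute to this derivation.
Thus O(q), which is F(~q): ~q is forbidden.

Forbidden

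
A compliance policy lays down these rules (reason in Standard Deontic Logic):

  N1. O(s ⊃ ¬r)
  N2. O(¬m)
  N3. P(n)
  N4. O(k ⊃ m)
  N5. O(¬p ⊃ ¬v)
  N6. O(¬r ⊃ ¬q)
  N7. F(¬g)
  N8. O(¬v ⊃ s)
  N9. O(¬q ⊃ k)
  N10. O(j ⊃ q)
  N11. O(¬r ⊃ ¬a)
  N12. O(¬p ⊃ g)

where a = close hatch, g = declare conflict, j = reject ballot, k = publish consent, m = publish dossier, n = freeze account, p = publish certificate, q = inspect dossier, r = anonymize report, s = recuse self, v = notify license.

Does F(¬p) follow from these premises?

Yes

Premise 2 states O(¬m) outright.
Premise 4 is O(k ⊃ m); contrapositively O(¬m ⊃ ¬k). Since O(¬m) holds, K gives O(¬k).
The contrapositive of premise 9 (O(¬q ⊃ k)) is O(¬k ⊃ q), and O(¬k) is already established, so O(q).
Premise 6 is O(¬r ⊃ ¬q); contrapositively O(q ⊃ r). Since O(q) holds, K gives O(r).
The contrapositive of premise 1 (O(s ⊃ ¬r)) is O(r ⊃ ¬s), and O(r) is already established, so O(¬s).
The contrapositive of premise 8 (O(¬v ⊃ s)) is O(¬s ⊃ v), and O(¬s) is already established, so O(v).
Premise 5, O(¬p ⊃ ¬v), contraposes to O(v ⊃ p); with O(v) we get O(p).
Premises 3, 7, 10, 11, 12 do not contribute to this derivation.
So O(p) holds, i.e. F(¬p). The claim follows.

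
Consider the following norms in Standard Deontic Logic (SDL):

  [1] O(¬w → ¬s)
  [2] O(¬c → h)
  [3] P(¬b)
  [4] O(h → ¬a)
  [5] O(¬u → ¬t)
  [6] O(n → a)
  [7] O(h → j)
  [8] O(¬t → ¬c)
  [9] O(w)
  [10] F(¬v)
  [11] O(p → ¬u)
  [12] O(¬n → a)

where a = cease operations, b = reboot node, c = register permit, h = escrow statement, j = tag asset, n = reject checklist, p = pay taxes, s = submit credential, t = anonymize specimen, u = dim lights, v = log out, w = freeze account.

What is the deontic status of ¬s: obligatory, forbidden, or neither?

Premise 1 is O(¬w → ¬s), but O(¬w) is not derivable from the premises, so it does not yield O(¬s).
No premise or chain of K-axiom applications forces O(¬s), and none forces O(s). So ¬s is neither obligatory nor forbidden under these norms.

Neither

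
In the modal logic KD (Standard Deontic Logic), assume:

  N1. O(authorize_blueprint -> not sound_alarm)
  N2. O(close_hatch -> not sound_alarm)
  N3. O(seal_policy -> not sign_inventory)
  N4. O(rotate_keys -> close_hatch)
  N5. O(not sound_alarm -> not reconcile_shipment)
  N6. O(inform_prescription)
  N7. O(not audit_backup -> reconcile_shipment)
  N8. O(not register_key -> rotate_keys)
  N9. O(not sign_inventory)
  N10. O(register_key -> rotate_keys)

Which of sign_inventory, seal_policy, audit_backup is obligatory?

Premises 8 and 10 cover both cases: O(not register_key -> rotate_keys) and O(register_key -> rotate_keys). Since not register_key ∨ register_key is a tautology, O(rotate_keys) follows.
Applying K to premise 4 (O(rotate_keys -> close_hatch)) and O(rotate_keys) yields O(close_hatch).
Applying K to premise 2 (O(close_hatch -> not sound_alarm)) and O(close_hatch) yields O(not sound_alarm).
Premise 5 is O(not sound_alarm -> not reconcile_shipment); since O(not sound_alarm), deontic closure gives O(not reconcile_shipment).
Premise 7 is O(not audit_backup -> reconcile_shipment); contrapositively O(not reconcile_shipment -> audit_backup). Since O(not reconcile_shipment) holds, K gives O(audit_backup).
So O(audit_backup) holds — audit_backup is obligatory. None of the other listed options is made obligatory by any chain of premises.

audit_backup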